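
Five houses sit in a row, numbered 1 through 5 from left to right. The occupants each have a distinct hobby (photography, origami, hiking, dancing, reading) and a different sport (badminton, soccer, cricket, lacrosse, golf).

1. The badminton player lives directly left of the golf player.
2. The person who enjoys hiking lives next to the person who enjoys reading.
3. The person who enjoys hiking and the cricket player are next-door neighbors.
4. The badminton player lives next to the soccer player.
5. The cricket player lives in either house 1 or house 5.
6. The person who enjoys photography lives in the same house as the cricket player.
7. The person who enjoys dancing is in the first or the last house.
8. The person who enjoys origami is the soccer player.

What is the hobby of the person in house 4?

hiking

The person who enjoys dancing is narrowed to house 1 or 5; consider each.
Placing it in house 5 leads to a contradiction, so it's in house 1.
Clue 6 places the cricket player in house 5.
House 3 hobby: only reading fits.
The only hobby still possible for house 5 is photography.
By clue 3, the person who enjoys hiking is in house 4.
The only hobby still possible for house 2 is origami.
From clue 8, the soccer player must be in house 2.
Clue 1: the badminton player is in house 3.
Clue 1 places the golf player in house 4.
The only sport still possible for house 1 is lacrosse.
So: house 1 = dancing/lacrosse, house 2 = origami/soccer, house 3 = reading/badminton, house 4 = hiking/golf, house 5 = photography/cricket.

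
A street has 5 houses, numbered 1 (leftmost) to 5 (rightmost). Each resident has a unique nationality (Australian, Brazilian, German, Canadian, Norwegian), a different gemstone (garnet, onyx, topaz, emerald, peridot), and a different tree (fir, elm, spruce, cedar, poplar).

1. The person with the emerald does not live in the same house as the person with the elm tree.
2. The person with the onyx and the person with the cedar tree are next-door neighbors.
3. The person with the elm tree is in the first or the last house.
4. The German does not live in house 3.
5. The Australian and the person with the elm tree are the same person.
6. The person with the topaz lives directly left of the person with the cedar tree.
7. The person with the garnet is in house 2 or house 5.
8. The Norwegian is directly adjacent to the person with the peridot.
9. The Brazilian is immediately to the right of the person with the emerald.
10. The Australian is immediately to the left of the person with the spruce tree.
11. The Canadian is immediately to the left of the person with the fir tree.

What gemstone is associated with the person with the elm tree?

peridot

By clue 10, the Australian is in house 1.
From clue 10, the person with the spruce tree must be in house 2.
Clue 5: the person with the elm tree is in house 1.
House 1 gemstone: only peridot fits.
The Norwegian is in house 2 (clue 8).
The Canadian is narrowed to house 3 or 4; consider each.
Placing it in house 4 leads to a contradiction, so it's in house 3.
The person with the fir tree is in house 4 (clue 11).
The only gemstone still possible for house 3 is emerald.
So house 5 gets garnet for gemstone.
Clue 9 places the Brazilian in house 4.
That leaves German as the nationality for house 5.
The person with the onyx is narrowed to house 2 or 4; consider each.
Placing it in house 2 leads to a contradiction, so it's in house 4.
So house 2 gets topaz for gemstone.
By clue 6, the person with the cedar tree is in house 3.
That leaves poplar as the tree for house 5.
So: house 1 = Australian/peridot/elm, house 2 = Norwegian/topaz/spruce, house 3 = Canadian/emerald/cedar, house 4 = Brazilian/onyx/fir, house 5 = German/garnet/poplar.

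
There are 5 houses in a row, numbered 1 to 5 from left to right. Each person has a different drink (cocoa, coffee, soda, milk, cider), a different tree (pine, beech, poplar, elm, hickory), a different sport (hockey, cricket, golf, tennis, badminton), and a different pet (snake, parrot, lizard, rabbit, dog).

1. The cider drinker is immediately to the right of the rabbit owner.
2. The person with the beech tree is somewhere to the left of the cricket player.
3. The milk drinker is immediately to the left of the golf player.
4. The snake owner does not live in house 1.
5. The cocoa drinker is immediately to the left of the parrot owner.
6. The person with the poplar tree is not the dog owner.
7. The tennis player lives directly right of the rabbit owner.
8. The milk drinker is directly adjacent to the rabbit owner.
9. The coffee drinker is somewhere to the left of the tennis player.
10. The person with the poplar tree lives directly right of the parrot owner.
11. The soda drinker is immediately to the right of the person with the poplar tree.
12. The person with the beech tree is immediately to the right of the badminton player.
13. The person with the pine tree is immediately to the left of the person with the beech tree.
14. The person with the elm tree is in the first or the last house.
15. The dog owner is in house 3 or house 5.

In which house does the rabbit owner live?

4

The cocoa drinker is narrowed to house 1 or 2; consider each.
Placing it in house 2 leads to a contradiction, so it's in house 1.
The parrot owner is in house 2 (clue 5).
By clue 10, the person with the poplar tree is in house 3.
From clue 11, the soda drinker must be in house 4.
So house 5 gets cider for drink.
Clue 1: the rabbit owner is in house 4.
By clue 6, the dog owner is in house 5.
The tennis player is in house 5 (clue 7).
The milk drinker is in house 3 (clue 8).
Clue 13: the person with the pine tree is in house 1.
From clue 13, the person with the beech tree must be in house 2.
House 2's drink must be coffee (nothing else left).
The only tree still possible for house 4 is hickory.
House 5's tree must be elm (nothing else left).
House 2 sport: only hockey fits.
House 1's pet must be lizard (nothing else left).
The only pet still possible for house 3 is snake.
Clue 3 places the golf player in house 4.
Clue 12: the badminton player is in house 1.
The only sport still possible for house 3 is cricket.
So: house 1 = cocoa/pine/badminton/lizard, house 2 = coffee/beech/hockey/parrot, house 3 = milk/poplar/cricket/snake, house 4 = soda/hickory/golf/rabbit, house 5 = cider/elm/tennis/dog.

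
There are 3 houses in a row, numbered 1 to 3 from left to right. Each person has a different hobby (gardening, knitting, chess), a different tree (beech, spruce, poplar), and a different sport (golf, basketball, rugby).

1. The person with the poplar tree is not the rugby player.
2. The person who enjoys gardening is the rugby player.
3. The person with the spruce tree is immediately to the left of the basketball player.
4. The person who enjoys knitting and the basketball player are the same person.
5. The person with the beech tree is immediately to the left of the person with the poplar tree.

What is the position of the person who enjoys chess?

3

House 3's tree must be poplar (nothing else left).
By clue 5, the person with the beech tree is in house 2.
That leaves spruce as the tree for house 1.
The basketball player is in house 2 (clue 3).
Clue 4 places the person who enjoys knitting in house 2.
The only hobby still possible for house 3 is chess.
House 1's sport must be rugby (nothing else left).
That leaves golf as the sport for house 3.
That leaves gardening as the hobby for house 1.
So: house 1 = gardening/spruce/rugby, house 2 = knitting/beech/basketball, house 3 = chess/poplar/golf.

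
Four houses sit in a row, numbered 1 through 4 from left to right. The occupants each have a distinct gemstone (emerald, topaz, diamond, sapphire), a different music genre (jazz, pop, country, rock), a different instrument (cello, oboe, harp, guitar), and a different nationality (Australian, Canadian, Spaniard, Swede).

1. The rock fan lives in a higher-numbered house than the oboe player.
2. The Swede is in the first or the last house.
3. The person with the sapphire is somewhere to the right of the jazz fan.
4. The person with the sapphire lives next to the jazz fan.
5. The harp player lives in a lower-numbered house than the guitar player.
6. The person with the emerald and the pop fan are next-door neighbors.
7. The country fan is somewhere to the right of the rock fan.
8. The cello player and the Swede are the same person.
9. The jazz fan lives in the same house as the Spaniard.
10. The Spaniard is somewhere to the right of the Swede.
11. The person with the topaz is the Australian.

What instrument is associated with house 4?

By clue 10, the Swede is in house 1.
The cello player is in house 1 (clue 8).
So house 1 gets pop for music genre.
That leaves country as the music genre for house 4.
The only instrument still possible for house 2 is oboe.
So house 3 gets harp for instrument.
House 4 instrument: only guitar fits.
Clue 1: the rock fan is in house 3.
The person with the emerald is in house 2 (clue 6).
That leaves diamond as the gemstone for house 1.
House 2's music genre must be jazz (nothing else left).
Clue 4 places the person with the sapphire in house 3.
Clue 9: the Spaniard is in house 2.
The only gemstone still possible for house 4 is topaz.
Clue 11 places the Australian in house 4.
House 3 nationality: only Canadian fits.
So: house 1 = diamond/pop/cello/Swede, house 2 = emerald/jazz/oboe/Spaniard, house 3 = sapphire/rock/harp/Canadian, house 4 = topaz/country/guitar/Australian.

guitar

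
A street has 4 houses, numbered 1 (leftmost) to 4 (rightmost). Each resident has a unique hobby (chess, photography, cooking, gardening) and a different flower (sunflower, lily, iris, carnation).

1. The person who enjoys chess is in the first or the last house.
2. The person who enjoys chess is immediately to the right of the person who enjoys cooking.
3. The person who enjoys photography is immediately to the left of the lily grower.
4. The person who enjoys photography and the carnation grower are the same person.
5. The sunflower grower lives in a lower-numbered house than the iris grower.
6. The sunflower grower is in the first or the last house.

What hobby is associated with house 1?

The person who enjoys chess is in house 4 (clue 2).
Clue 2 places the person who enjoys cooking in house 3.
Clue 6 places the sunflower grower in house 1.
By clue 4, the person who enjoys photography is in house 2.
By clue 4, the carnation grower is in house 2.
The only hobby still possible for house 1 is gardening.
House 4's flower must be iris (nothing else left).
The only flower still possible for house 3 is lily.
So: house 1 = gardening/sunflower, house 2 = photography/carnation, house 3 = cooking/lily, house 4 = chess/iris.

gardening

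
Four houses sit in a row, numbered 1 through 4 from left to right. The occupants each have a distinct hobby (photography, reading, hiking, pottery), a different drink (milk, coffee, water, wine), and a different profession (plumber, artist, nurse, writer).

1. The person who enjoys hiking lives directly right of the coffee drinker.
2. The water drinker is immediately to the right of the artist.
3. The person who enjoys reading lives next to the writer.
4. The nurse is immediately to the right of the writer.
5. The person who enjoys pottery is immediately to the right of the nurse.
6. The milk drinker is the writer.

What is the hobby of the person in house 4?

The only profession still possible for house 4 is plumber.
The person who enjoys pottery is narrowed to house 3 or 4; consider each.
Placing it in house 4 leads to a contradiction, so it's in house 3.
Clue 5: the nurse is in house 2.
House 1's profession must be writer (nothing else left).
So house 3 gets artist for profession.
Clue 2: the water drinker is in house 4.
Clue 3: the person who enjoys reading is in house 2.
By clue 6, the milk drinker is in house 1.
The only hobby still possible for house 1 is photography.
The only hobby still possible for house 4 is hiking.
So house 2 gets wine for drink.
That leaves coffee as the drink for house 3.
So: house 1 = photography/milk/writer, house 2 = reading/wine/nurse, house 3 = pottery/coffee/artist, house 4 = hiking/water/plumber.

hiking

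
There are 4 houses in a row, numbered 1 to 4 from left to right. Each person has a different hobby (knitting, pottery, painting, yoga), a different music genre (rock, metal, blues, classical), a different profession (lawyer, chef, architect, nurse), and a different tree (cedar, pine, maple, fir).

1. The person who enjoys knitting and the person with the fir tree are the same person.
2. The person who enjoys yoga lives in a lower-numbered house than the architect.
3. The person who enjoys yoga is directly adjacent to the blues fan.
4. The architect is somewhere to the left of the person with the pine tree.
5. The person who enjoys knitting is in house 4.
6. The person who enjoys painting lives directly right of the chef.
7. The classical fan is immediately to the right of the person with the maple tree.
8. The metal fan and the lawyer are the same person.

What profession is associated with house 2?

architect

Clue 5: the person who enjoys knitting is in house 4.
By clue 1, the person with the fir tree is in house 4.
From clue 4, the architect must be in house 2.
House 3's tree must be pine (nothing else left).
Clue 2 places the person who enjoys yoga in house 1.
By clue 3, the blues fan is in house 2.
By clue 6, the person who enjoys painting is in house 2.
House 3's hobby must be pottery (nothing else left).
That leaves classical as the music genre for house 3.
That leaves chef as the profession for house 1.
By clue 7, the person with the maple tree is in house 2.
Clue 8 places the metal fan in house 4.
The lawyer is in house 4 (clue 8).
That leaves rock as the music genre for house 1.
The only profession still possible for house 3 is nurse.
The only tree still possible for house 1 is cedar.
So: house 1 = yoga/rock/chef/cedar, house 2 = painting/blues/architect/maple, house 3 = pottery/classical/nurse/pine, house 4 = knitting/metal/lawyer/fir.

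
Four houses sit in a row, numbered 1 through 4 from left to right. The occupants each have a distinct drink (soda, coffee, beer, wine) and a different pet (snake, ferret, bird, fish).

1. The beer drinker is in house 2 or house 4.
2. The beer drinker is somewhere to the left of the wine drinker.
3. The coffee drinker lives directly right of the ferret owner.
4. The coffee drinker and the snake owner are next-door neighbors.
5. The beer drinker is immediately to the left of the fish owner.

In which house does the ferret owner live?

2

The beer drinker is in house 2 (clue 2).
The fish owner is in house 3 (clue 5).
House 1's drink must be soda (nothing else left).
Clue 3: the coffee drinker is in house 3.
Clue 3 places the ferret owner in house 2.
That leaves wine as the drink for house 4.
So house 1 gets bird for pet.
That leaves snake as the pet for house 4.
So: house 1 = soda/bird, house 2 = beer/ferret, house 3 = coffee/fish, house 4 = wine/snake.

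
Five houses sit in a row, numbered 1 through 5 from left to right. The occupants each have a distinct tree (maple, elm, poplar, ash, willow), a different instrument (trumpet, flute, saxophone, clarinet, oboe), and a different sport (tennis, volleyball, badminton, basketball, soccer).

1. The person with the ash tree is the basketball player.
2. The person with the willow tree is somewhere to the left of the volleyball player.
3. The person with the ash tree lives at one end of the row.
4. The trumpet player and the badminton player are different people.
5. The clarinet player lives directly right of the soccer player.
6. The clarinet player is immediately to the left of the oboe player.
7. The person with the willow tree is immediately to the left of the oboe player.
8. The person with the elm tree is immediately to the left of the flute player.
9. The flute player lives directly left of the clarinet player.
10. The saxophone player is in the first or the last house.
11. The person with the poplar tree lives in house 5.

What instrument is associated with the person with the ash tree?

By clue 11, the person with the poplar tree is in house 5.
So house 1 gets ash for tree.
From clue 1, the basketball player must be in house 1.
Clue 8: the person with the elm tree is in house 2.
Clue 8: the flute player is in house 3.
Clue 9: the clarinet player is in house 4.
House 2's instrument must be trumpet (nothing else left).
That leaves oboe as the instrument for house 5.
Clue 5: the soccer player is in house 3.
Clue 7 places the person with the willow tree in house 4.
So house 3 gets maple for tree.
So house 1 gets saxophone for instrument.
That leaves tennis as the sport for house 2.
The volleyball player is in house 5 (clue 2).
That leaves badminton as the sport for house 4.
So: house 1 = ash/saxophone/basketball, house 2 = elm/trumpet/tennis, house 3 = maple/flute/soccer, house 4 = willow/clarinet/badminton, house 5 = poplar/oboe/volleyball.

saxophone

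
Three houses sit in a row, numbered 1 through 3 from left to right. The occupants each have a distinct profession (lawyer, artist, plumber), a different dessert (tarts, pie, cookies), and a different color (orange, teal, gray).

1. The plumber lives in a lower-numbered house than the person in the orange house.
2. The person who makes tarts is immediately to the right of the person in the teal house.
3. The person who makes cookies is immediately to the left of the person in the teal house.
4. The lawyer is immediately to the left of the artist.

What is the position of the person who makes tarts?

From clue 3, the person who makes cookies must be in house 1.
The person in the teal house is in house 2 (clue 3).
The only profession still possible for house 3 is artist.
House 1 color: only gray fits.
House 3's color must be orange (nothing else left).
Clue 2 places the person who makes tarts in house 3.
Clue 4 places the lawyer in house 2.
So house 1 gets plumber for profession.
So house 2 gets pie for dessert.
So: house 1 = plumber/cookies/gray, house 2 = lawyer/pie/teal, house 3 = artist/tarts/orange.

3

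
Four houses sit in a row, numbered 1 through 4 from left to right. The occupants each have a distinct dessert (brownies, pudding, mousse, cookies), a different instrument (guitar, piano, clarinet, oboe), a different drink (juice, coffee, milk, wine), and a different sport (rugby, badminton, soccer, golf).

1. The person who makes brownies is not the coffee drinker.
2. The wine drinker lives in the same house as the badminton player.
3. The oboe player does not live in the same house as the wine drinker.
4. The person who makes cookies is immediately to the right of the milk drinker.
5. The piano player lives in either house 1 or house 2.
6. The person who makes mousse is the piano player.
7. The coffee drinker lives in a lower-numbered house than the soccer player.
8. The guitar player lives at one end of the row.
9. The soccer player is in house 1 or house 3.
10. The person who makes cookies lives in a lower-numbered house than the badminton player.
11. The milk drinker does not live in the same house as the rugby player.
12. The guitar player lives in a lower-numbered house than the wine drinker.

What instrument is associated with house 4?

From clue 9, the soccer player must be in house 3.
Clue 12: the guitar player is in house 1.
So house 2 gets piano for instrument.
By clue 2, the wine drinker is in house 4.
The oboe player is in house 3 (clue 3).
The person who makes mousse is in house 2 (clue 6).
House 3's dessert must be cookies (nothing else left).
House 4's instrument must be clarinet (nothing else left).
The only drink still possible for house 3 is juice.
So house 4 gets badminton for sport.
Clue 4 places the milk drinker in house 2.
The rugby player is in house 1 (clue 11).
So house 1 gets coffee for drink.
The only sport still possible for house 2 is golf.
By clue 1, the person who makes brownies is in house 4.
The only dessert still possible for house 1 is pudding.
So: house 1 = pudding/guitar/coffee/rugby, house 2 = mousse/piano/milk/golf, house 3 = cookies/oboe/juice/soccer, house 4 = brownies/clarinet/wine/badminton.

clarinet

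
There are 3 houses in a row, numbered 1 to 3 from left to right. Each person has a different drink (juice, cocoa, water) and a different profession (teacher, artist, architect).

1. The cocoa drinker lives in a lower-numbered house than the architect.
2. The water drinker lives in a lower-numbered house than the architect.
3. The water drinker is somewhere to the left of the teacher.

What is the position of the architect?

3

So house 3 gets juice for drink.
So house 1 gets artist for profession.
The cocoa drinker is narrowed to house 1 or 2; consider each.
Placing it in house 1 leads to a contradiction, so it's in house 2.
From clue 1, the architect must be in house 3.
House 1's drink must be water (nothing else left).
The only profession still possible for house 2 is teacher.
So: house 1 = water/artist, house 2 = cocoa/teacher, house 3 = juice/architect.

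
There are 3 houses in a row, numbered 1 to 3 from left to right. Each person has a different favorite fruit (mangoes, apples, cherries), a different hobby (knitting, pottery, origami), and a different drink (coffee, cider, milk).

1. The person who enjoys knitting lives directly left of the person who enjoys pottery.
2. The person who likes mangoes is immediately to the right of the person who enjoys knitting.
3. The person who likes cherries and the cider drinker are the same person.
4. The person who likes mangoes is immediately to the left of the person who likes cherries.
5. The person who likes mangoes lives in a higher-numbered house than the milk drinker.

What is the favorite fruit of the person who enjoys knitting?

The person who likes mangoes is in house 2 (clue 4).
The person who likes cherries is in house 3 (clue 4).
By clue 5, the milk drinker is in house 1.
That leaves apples as the favorite fruit for house 1.
Clue 2 places the person who enjoys knitting in house 1.
The cider drinker is in house 3 (clue 3).
House 2 drink: only coffee fits.
The person who enjoys pottery is in house 2 (clue 1).
That leaves origami as the hobby for house 3.
So: house 1 = apples/knitting/milk, house 2 = mangoes/pottery/coffee, house 3 = cherries/origami/cider.

apples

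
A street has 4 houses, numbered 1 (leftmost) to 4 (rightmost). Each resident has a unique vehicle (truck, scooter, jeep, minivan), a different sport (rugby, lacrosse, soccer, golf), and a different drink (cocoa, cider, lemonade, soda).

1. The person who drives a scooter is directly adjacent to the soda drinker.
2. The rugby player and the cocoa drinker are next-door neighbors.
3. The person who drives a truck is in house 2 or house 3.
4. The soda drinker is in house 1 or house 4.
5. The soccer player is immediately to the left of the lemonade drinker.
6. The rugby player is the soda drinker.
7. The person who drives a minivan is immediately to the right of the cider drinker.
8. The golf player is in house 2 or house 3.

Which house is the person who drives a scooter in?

2

House 1 vehicle: only jeep fits.
House 4 vehicle: only minivan fits.
Clue 7: the cider drinker is in house 3.
So house 1 gets soda for drink.
That leaves lemonade as the drink for house 4.
By clue 1, the person who drives a scooter is in house 2.
Clue 2 places the rugby player in house 1.
Clue 5 places the soccer player in house 3.
The only vehicle still possible for house 3 is truck.
House 2 sport: only golf fits.
The only sport still possible for house 4 is lacrosse.
House 2's drink must be cocoa (nothing else left).
So: house 1 = jeep/rugby/soda, house 2 = scooter/golf/cocoa, house 3 = truck/soccer/cider, house 4 = minivan/lacrosse/lemonade.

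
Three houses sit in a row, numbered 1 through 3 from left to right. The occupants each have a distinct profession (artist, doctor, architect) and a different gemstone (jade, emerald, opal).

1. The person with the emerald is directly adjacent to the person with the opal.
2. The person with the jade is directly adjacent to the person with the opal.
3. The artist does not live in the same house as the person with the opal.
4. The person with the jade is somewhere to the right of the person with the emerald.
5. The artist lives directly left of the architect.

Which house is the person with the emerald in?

The architect is narrowed to house 2 or 3; consider each.
Placing it in house 3 leads to a contradiction, so it's in house 2.
From clue 5, the artist must be in house 1.
House 3 profession: only doctor fits.
That leaves emerald as the gemstone for house 1.
By clue 1, the person with the opal is in house 2.
Clue 2: the person with the jade is in house 3.
So: house 1 = artist/emerald, house 2 = architect/opal, house 3 = doctor/jade.

1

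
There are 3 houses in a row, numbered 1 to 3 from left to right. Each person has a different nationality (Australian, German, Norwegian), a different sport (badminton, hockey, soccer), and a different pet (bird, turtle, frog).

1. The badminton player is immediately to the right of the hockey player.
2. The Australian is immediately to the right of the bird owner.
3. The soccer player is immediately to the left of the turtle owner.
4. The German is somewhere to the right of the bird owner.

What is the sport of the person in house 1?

soccer

House 1's nationality must be Norwegian (nothing else left).
House 3's sport must be badminton (nothing else left).
From clue 1, the hockey player must be in house 2.
That leaves soccer as the sport for house 1.
Clue 3 places the turtle owner in house 2.
So house 3 gets frog for pet.
From clue 2, the Australian must be in house 2.
House 3 nationality: only German fits.
House 1 pet: only bird fits.
So: house 1 = Norwegian/soccer/bird, house 2 = Australian/hockey/turtle, house 3 = German/badminton/frog.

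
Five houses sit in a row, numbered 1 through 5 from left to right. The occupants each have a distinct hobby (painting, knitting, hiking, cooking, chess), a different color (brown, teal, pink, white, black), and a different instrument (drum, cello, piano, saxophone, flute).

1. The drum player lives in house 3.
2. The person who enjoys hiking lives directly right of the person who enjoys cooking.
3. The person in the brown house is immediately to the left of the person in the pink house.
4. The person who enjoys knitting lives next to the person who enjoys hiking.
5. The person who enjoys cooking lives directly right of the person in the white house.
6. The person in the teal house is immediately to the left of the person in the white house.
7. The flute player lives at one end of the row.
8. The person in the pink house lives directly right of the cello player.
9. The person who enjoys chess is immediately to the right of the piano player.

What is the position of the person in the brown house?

The drum player is in house 3 (clue 1).
So house 1 gets painting for hobby.
House 2's hobby must be chess (nothing else left).
Clue 9: the piano player is in house 1.
So house 5 gets flute for instrument.
The person who enjoys cooking is narrowed to house 3 or 4; consider each.
Placing it in house 4 leads to a contradiction, so it's in house 3.
Clue 2 places the person who enjoys hiking in house 4.
Clue 5: the person in the white house is in house 2.
The person in the teal house is in house 1 (clue 6).
So house 5 gets knitting for hobby.
Clue 3: the person in the pink house is in house 5.
Clue 8: the cello player is in house 4.
House 3 color: only black fits.
House 4's color must be brown (nothing else left).
House 2 instrument: only saxophone fits.
So: house 1 = painting/teal/piano, house 2 = chess/white/saxophone, house 3 = cooking/black/drum, house 4 = hiking/brown/cello, house 5 = knitting/pink/flute.

4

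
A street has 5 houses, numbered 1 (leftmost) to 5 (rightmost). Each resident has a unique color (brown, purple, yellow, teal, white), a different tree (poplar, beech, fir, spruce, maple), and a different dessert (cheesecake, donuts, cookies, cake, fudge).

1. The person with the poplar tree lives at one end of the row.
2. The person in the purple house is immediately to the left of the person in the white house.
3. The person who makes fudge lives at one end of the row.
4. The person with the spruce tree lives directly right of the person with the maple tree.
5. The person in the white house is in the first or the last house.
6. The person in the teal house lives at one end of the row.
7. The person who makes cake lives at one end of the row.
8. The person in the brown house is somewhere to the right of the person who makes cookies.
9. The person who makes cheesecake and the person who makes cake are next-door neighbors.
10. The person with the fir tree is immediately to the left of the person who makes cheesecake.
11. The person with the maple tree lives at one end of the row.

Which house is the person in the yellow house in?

Clue 5 places the person in the white house in house 5.
The person with the maple tree is in house 1 (clue 11).
Clue 2 places the person in the purple house in house 4.
Clue 4: the person with the spruce tree is in house 2.
By clue 10, the person who makes cheesecake is in house 4.
House 1 color: only teal fits.
The only tree still possible for house 3 is fir.
House 4 tree: only beech fits.
That leaves poplar as the tree for house 5.
The person who makes cake is in house 5 (clue 9).
The only dessert still possible for house 1 is fudge.
House 3 dessert: only donuts fits.
The person in the brown house is in house 3 (clue 8).
The only color still possible for house 2 is yellow.
That leaves cookies as the dessert for house 2.
So: house 1 = teal/maple/fudge, house 2 = yellow/spruce/cookies, house 3 = brown/fir/donuts, house 4 = purple/beech/cheesecake, house 5 = white/poplar/cake.

2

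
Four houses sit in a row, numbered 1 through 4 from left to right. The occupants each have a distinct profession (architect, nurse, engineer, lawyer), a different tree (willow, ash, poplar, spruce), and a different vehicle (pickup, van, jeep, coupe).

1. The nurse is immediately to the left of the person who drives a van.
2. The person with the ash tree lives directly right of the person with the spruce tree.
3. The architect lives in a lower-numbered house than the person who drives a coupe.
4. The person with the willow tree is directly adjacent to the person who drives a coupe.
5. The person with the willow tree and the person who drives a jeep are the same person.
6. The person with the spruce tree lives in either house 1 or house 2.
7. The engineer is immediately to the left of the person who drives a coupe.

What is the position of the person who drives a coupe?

House 4's profession must be lawyer (nothing else left).
The person with the ash tree is narrowed to house 2 or 3; consider each.
Placing it in house 3 leads to a contradiction, so it's in house 2.
By clue 2, the person with the spruce tree is in house 1.
So house 1 gets pickup for vehicle.
The person with the poplar tree is narrowed to house 3 or 4; consider each.
Placing it in house 3 leads to a contradiction, so it's in house 4.
The only tree still possible for house 3 is willow.
By clue 5, the person who drives a jeep is in house 3.
House 2 profession: only architect fits.
The person who drives a coupe is in house 4 (clue 3).
The engineer is in house 3 (clue 7).
The only profession still possible for house 1 is nurse.
House 2's vehicle must be van (nothing else left).
So: house 1 = nurse/spruce/pickup, house 2 = architect/ash/van, house 3 = engineer/willow/jeep, house 4 = lawyer/poplar/coupe.

4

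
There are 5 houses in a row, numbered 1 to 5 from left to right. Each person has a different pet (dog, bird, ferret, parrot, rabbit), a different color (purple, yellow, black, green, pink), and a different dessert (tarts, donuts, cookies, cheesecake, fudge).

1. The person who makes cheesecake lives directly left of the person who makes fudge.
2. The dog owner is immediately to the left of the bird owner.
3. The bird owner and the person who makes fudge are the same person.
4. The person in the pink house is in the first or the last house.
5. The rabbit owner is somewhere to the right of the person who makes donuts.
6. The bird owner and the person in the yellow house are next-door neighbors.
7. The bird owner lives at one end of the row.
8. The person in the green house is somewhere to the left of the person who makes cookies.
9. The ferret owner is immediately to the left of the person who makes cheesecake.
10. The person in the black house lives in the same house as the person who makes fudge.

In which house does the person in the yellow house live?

From clue 7, the bird owner must be in house 5.
Clue 2: the dog owner is in house 4.
Clue 3: the person who makes fudge is in house 5.
Clue 6: the person in the yellow house is in house 4.
Clue 10: the person in the black house is in house 5.
That leaves pink as the color for house 1.
The person who makes cheesecake is in house 4 (clue 1).
By clue 9, the ferret owner is in house 3.
House 1's pet must be parrot (nothing else left).
House 2 pet: only rabbit fits.
Clue 5: the person who makes donuts is in house 1.
The person in the green house is in house 2 (clue 8).
That leaves purple as the color for house 3.
House 2's dessert must be tarts (nothing else left).
The only dessert still possible for house 3 is cookies.
So: house 1 = parrot/pink/donuts, house 2 = rabbit/green/tarts, house 3 = ferret/purple/cookies, house 4 = dog/yellow/cheesecake, house 5 = bird/black/fudge.

4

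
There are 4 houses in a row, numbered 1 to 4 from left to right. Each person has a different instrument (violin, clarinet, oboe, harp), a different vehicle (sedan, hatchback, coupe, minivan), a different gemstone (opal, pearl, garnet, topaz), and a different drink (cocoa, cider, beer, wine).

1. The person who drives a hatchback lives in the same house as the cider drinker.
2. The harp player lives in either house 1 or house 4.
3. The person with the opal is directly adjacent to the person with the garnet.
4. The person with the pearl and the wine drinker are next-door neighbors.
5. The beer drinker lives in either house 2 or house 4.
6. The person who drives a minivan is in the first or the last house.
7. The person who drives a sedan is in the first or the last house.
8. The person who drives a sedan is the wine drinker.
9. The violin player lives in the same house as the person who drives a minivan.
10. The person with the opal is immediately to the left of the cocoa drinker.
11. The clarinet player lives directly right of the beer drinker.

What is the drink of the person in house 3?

cider

Clue 11 places the clarinet player in house 3.
By clue 11, the beer drinker is in house 2.
So house 2 gets oboe for instrument.
House 2 vehicle: only coupe fits.
The only vehicle still possible for house 3 is hatchback.
Clue 1 places the cider drinker in house 3.
House 1's drink must be wine (nothing else left).
The only drink still possible for house 4 is cocoa.
The person with the pearl is in house 2 (clue 4).
By clue 8, the person who drives a sedan is in house 1.
Clue 10: the person with the opal is in house 3.
The only vehicle still possible for house 4 is minivan.
By clue 3, the person with the garnet is in house 4.
By clue 9, the violin player is in house 4.
The only instrument still possible for house 1 is harp.
That leaves topaz as the gemstone for house 1.
So: house 1 = harp/sedan/topaz/wine, house 2 = oboe/coupe/pearl/beer, house 3 = clarinet/hatchback/opal/cider, house 4 = violin/minivan/garnet/cocoa.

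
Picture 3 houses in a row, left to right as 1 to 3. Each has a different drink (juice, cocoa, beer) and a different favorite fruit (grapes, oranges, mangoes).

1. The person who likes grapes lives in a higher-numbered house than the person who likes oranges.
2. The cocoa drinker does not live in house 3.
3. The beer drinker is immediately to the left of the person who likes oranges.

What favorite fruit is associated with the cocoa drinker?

The beer drinker is in house 1 (clue 3).
From clue 3, the person who likes oranges must be in house 2.
House 3 drink: only juice fits.
That leaves mangoes as the favorite fruit for house 1.
House 3 favorite fruit: only grapes fits.
So house 2 gets cocoa for drink.
So: house 1 = beer/mangoes, house 2 = cocoa/oranges, house 3 = juice/grapes.

oranges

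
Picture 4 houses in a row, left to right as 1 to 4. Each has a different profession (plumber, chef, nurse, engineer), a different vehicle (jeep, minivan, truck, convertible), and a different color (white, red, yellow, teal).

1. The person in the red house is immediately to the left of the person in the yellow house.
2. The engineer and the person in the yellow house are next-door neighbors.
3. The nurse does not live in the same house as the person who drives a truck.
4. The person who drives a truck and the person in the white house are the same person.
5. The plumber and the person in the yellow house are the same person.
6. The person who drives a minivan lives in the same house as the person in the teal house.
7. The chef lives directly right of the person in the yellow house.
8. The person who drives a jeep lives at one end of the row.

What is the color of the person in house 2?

The chef is narrowed to house 3 or 4; consider each.
Placing it in house 4 leads to a contradiction, so it's in house 3.
By clue 7, the person in the yellow house is in house 2.
The engineer is in house 1 (clue 2).
So house 2 gets plumber for profession.
The only profession still possible for house 4 is nurse.
The only vehicle still possible for house 2 is convertible.
That leaves red as the color for house 1.
Clue 4 places the person who drives a truck in house 3.
By clue 4, the person in the white house is in house 3.
House 1 vehicle: only jeep fits.
The only vehicle still possible for house 4 is minivan.
The only color still possible for house 4 is teal.
So: house 1 = engineer/jeep/red, house 2 = plumber/convertible/yellow, house 3 = chef/truck/white, house 4 = nurse/minivan/teal.

yellow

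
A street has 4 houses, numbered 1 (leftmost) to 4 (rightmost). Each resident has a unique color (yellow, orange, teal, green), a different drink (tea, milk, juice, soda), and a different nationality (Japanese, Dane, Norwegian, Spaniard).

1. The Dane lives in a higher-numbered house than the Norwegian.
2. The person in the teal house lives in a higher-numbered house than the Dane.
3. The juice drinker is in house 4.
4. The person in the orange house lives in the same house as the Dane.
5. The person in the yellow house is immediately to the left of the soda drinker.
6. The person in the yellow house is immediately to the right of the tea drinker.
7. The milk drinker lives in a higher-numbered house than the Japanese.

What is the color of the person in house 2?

By clue 3, the juice drinker is in house 4.
House 1 color: only green fits.
That leaves teal as the color for house 4.
House 1's drink must be tea (nothing else left).
House 4 nationality: only Spaniard fits.
By clue 5, the person in the yellow house is in house 2.
Clue 5 places the soda drinker in house 3.
House 3's color must be orange (nothing else left).
So house 2 gets milk for drink.
House 3's nationality must be Dane (nothing else left).
By clue 7, the Japanese is in house 1.
That leaves Norwegian as the nationality for house 2.
So: house 1 = green/tea/Japanese, house 2 = yellow/milk/Norwegian, house 3 = orange/soda/Dane, house 4 = teal/juice/Spaniard.

yellow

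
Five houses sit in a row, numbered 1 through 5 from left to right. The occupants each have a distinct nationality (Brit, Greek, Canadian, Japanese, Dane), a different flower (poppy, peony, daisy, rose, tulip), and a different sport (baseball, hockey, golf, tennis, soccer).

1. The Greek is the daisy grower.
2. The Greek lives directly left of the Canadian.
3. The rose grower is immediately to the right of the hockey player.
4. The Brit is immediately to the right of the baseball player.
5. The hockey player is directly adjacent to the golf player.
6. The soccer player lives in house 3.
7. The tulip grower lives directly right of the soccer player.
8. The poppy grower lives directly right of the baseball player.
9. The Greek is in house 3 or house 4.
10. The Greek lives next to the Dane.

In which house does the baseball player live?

4

From clue 6, the soccer player must be in house 3.
Clue 7 places the tulip grower in house 4.
The only nationality still possible for house 1 is Japanese.
From clue 1, the Greek must be in house 3.
By clue 1, the daisy grower is in house 3.
Clue 2 places the Canadian in house 4.
House 2 nationality: only Dane fits.
That leaves Brit as the nationality for house 5.
House 1's flower must be peony (nothing else left).
By clue 4, the baseball player is in house 4.
By clue 8, the poppy grower is in house 5.
The only flower still possible for house 2 is rose.
That leaves hockey as the sport for house 1.
Clue 5 places the golf player in house 2.
House 5 sport: only tennis fits.
So: house 1 = Japanese/peony/hockey, house 2 = Dane/rose/golf, house 3 = Greek/daisy/soccer, house 4 = Canadian/tulip/baseball, house 5 = Brit/poppy/tennis.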